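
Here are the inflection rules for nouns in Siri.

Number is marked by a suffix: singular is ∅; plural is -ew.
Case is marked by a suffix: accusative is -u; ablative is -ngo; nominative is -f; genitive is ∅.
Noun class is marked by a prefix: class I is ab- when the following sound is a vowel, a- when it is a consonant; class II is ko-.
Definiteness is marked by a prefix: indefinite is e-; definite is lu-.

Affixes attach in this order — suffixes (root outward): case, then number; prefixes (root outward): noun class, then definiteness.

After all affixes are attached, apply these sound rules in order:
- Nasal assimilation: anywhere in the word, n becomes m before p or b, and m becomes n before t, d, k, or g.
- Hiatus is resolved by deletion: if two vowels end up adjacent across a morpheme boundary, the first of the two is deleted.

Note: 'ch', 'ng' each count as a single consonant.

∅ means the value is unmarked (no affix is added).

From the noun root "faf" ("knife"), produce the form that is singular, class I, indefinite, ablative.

afafngo

Attach case ablative -ngo → fafngo.
Attach noun class class I a- (before consonant 'f') → afafngo.
number = singular: zero marking, form stays afafngo.
Attach definiteness indefinite e- → eafafngo.
Nasal assimilation: no change.
Apply vowel deletion: eafafngo → afafngo.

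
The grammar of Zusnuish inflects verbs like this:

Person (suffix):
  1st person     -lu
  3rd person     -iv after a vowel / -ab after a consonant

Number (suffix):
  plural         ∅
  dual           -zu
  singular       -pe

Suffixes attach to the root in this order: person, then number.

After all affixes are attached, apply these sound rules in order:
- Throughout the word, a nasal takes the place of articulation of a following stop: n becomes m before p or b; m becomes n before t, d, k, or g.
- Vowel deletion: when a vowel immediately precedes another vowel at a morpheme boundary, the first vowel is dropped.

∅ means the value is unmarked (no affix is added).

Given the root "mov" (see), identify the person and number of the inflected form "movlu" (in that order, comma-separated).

1st person, plural

Segment: mov-lu.
person: -lu → 1st person.
number: ∅ → plural.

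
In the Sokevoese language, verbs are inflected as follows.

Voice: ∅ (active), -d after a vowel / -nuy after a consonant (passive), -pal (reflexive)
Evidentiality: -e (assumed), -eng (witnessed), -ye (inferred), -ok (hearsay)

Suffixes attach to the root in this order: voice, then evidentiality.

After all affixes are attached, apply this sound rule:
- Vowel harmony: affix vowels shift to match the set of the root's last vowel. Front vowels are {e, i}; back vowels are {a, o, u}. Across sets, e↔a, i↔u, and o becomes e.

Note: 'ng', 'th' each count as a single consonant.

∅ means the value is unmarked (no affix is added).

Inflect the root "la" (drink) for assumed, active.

voice = active: zero marking, form stays la.
Attach evidentiality assumed -e → lae.
Apply vowel harmony: lae → laa.

laa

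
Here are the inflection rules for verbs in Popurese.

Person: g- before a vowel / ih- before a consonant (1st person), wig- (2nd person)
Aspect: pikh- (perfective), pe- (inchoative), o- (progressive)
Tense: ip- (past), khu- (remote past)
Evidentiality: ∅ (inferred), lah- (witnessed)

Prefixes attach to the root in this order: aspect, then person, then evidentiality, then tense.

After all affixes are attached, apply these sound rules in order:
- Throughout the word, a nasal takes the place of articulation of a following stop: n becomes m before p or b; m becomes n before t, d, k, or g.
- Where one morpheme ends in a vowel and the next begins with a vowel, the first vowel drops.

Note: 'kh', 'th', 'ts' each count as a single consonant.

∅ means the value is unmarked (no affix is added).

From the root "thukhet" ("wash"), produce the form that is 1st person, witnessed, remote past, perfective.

Attach aspect perfective pikh- → pikhthukhet.
Attach person 1st person ih- (before consonant 'p') → ihpikhthukhet.
Attach evidentiality witnessed lah- → lahihpikhthukhet.
Attach tense remote past khu- → khulahihpikhthukhet.
Nasal assimilation: no change.
Vowel deletion: no change.

khulahihpikhthukhet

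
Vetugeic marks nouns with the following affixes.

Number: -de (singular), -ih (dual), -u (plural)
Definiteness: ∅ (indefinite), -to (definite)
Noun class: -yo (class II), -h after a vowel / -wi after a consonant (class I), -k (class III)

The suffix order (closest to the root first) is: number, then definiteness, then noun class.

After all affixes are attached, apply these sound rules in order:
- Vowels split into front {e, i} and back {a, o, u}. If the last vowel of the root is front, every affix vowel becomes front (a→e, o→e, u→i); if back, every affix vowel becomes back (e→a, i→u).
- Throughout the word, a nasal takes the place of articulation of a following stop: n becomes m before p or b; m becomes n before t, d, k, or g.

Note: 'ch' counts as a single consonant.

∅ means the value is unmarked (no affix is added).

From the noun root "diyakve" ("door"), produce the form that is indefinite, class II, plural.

Attach number plural -u → diyakveu.
definiteness = indefinite: zero marking, form stays diyakveu.
Attach noun class class II -yo → diyakveuyo.
Apply vowel harmony: diyakveuyo → diyakveiye.
Nasal assimilation: no change.

diyakveiye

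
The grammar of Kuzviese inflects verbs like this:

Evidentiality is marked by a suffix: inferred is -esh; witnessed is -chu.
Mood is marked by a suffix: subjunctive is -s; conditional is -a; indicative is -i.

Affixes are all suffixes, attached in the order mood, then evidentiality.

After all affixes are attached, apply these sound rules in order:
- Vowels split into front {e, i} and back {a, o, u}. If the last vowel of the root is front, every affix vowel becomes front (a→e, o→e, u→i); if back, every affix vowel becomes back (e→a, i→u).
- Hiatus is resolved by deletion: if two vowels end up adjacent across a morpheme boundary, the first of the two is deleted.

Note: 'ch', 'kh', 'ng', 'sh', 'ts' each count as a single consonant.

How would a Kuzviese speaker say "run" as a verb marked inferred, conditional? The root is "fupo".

fupash

Attach mood conditional -a → fupoa.
Attach evidentiality inferred -esh → fupoaesh.
Apply vowel harmony: fupoaesh → fupoaash.
Apply vowel deletion: fupoaash → fupash.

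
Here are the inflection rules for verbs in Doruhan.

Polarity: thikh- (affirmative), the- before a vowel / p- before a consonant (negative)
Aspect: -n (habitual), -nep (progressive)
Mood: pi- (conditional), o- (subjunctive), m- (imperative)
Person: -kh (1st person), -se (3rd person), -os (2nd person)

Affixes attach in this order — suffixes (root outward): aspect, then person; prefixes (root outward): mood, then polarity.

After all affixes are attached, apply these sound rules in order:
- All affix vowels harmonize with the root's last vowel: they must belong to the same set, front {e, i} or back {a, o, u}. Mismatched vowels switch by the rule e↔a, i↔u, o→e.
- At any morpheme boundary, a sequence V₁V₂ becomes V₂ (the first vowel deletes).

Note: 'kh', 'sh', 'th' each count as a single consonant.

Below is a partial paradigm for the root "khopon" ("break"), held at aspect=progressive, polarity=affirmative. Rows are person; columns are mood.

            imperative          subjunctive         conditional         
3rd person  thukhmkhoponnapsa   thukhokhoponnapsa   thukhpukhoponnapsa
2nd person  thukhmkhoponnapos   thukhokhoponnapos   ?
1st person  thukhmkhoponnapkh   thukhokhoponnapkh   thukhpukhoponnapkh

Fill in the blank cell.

Attach aspect progressive -nep → khoponnep.
Attach mood conditional pi- → pikhoponnep.
Attach polarity affirmative thikh- → thikhpikhoponnep.
Attach person 2nd person -os → thikhpikhoponnepos.
Apply vowel harmony: thikhpikhoponnepos → thukhpukhoponnapos.
Vowel deletion: no change.

thukhpukhoponnapos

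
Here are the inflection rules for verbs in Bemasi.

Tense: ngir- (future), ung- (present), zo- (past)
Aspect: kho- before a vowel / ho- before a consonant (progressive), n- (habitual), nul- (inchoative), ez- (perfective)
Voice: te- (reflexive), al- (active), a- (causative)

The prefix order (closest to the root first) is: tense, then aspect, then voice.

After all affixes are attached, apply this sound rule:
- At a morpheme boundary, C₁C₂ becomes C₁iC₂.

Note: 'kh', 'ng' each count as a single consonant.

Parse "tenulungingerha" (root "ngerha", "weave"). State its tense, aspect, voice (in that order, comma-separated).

present, inchoative, reflexive

Segment: te-nul-ung-ngerha.
tense: ung- → present.
aspect: nul- → inchoative.
voice: te- → reflexive.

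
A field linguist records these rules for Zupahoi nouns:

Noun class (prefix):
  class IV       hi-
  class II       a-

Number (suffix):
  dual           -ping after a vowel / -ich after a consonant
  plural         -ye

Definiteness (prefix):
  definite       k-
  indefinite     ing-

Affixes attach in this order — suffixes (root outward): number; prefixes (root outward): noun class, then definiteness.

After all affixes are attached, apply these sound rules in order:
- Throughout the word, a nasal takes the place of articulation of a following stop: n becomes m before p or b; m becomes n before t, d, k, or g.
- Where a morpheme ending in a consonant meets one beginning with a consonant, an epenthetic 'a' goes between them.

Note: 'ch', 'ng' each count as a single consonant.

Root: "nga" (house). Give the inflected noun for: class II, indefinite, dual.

Attach number dual -ping (after vowel 'a') → ngaping.
Attach noun class class II a- → angaping.
Attach definiteness indefinite ing- → ingangaping.
Nasal assimilation: no change.
Epenthesis: no change.

ingangaping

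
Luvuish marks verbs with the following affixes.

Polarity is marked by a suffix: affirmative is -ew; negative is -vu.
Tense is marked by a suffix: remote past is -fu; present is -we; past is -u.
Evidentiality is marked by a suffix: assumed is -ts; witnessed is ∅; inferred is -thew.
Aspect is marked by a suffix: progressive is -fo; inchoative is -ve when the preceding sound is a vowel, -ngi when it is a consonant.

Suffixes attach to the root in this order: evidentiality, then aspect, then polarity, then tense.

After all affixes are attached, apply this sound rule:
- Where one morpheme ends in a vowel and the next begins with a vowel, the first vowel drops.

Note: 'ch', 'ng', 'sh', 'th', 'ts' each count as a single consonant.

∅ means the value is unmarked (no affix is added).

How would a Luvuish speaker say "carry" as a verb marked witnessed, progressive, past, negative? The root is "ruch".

evidentiality = witnessed: zero marking, form stays ruch.
Attach aspect progressive -fo → ruchfo.
Attach polarity negative -vu → ruchfovu.
Attach tense past -u → ruchfovuu.
Apply vowel deletion: ruchfovuu → ruchfovu.

ruchfovu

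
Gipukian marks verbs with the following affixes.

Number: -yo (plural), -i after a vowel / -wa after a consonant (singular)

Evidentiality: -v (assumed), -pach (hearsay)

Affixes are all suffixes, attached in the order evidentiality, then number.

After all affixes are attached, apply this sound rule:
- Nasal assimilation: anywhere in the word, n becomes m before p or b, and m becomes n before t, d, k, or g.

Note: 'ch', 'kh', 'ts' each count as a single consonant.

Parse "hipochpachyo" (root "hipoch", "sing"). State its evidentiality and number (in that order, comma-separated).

hearsay, plural

Segment: hipoch-pach-yo.
evidentiality: -pach → hearsay.
number: -yo → plural.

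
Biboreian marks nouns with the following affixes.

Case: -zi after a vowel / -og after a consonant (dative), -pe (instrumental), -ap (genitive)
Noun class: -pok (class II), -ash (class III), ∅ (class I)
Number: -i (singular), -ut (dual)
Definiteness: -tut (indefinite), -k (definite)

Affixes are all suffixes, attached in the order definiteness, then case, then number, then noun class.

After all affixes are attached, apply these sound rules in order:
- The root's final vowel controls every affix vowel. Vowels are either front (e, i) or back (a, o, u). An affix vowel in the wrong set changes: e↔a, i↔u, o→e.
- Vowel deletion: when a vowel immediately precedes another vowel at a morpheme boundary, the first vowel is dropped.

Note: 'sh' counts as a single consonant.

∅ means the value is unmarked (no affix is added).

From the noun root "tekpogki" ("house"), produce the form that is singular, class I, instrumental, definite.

tekpogkikpi

Attach definiteness definite -k → tekpogkik.
Attach case instrumental -pe → tekpogkikpe.
Attach number singular -i → tekpogkikpei.
noun class = class I: zero marking, form stays tekpogkikpei.
Vowel harmony: no change.
Apply vowel deletion: tekpogkikpei → tekpogkikpi.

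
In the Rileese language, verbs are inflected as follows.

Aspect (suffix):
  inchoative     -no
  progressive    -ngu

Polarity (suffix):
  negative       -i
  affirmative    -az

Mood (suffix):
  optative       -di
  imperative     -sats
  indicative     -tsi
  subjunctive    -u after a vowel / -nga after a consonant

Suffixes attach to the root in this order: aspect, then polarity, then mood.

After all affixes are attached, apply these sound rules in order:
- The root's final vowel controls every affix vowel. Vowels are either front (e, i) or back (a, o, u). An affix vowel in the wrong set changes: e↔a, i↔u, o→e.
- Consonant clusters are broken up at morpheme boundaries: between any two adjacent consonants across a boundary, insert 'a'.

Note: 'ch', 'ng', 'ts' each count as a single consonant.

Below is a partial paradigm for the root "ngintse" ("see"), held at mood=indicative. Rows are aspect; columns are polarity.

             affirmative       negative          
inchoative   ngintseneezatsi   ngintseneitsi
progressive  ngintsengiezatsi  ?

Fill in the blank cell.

Attach aspect progressive -ngu → ngintsengu.
Attach polarity negative -i → ngintsengui.
Attach mood indicative -tsi → ngintsenguitsi.
Apply vowel harmony: ngintsenguitsi → ngintsengiitsi.
Epenthesis: no change.

ngintsengiitsi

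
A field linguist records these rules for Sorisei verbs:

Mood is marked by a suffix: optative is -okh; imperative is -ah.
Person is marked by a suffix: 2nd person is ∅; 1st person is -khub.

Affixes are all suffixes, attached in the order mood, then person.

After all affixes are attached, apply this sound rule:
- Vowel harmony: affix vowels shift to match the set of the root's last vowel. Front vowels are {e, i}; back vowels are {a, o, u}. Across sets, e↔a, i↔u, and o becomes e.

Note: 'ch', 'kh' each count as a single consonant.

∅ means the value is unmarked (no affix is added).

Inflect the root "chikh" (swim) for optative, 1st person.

Attach mood optative -okh → chikhokh.
Attach person 1st person -khub → chikhokhkhub.
Apply vowel harmony: chikhokhkhub → chikhekhkhib.

chikhekhkhib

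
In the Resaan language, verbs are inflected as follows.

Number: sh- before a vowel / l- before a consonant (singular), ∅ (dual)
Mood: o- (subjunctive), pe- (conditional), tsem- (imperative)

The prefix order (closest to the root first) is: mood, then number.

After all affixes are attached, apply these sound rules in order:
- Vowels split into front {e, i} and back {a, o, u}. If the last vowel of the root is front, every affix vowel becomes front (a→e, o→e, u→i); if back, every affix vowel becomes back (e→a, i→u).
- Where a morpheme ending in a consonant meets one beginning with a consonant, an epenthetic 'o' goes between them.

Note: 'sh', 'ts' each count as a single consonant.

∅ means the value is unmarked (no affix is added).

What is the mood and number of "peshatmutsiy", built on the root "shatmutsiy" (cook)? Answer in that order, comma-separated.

Segment: pe-shatmutsiy.
mood: pe- → conditional.
number: ∅ → dual.

conditional, dual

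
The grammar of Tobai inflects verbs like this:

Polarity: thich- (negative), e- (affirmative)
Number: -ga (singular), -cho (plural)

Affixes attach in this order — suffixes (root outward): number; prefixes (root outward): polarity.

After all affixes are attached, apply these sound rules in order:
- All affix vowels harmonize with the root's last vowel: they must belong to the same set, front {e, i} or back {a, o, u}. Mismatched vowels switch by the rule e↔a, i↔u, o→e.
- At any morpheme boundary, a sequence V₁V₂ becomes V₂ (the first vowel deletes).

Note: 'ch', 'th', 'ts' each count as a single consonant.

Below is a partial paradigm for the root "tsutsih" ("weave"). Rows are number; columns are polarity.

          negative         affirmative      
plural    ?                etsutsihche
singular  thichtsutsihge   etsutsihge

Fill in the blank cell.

Attach number plural -cho → tsutsihcho.
Attach polarity negative thich- → thichtsutsihcho.
Apply vowel harmony: thichtsutsihcho → thichtsutsihche.
Vowel deletion: no change.

thichtsutsihche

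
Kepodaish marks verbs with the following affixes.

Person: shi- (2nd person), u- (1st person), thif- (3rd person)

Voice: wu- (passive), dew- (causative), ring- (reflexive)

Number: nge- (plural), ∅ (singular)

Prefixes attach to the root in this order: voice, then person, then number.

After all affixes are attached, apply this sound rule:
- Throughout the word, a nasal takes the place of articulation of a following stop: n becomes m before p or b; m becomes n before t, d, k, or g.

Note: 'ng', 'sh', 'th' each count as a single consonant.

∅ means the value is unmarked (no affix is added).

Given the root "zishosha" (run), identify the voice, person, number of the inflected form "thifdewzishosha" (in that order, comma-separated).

Segment: thif-dew-zishosha.
voice: dew- → causative.
person: thif- → 3rd person.
number: ∅ → singular.

causative, 3rd person, singular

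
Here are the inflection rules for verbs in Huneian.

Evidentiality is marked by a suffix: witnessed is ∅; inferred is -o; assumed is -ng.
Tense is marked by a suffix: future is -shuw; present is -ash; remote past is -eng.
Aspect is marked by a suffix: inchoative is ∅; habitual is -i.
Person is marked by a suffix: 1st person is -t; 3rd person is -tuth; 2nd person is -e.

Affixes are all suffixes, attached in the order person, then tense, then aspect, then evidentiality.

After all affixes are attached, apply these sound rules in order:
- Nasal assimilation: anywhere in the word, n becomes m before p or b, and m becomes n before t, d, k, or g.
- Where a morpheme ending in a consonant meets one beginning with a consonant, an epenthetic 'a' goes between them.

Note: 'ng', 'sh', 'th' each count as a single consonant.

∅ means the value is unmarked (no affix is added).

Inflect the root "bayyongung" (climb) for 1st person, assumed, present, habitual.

bayyongungatashing

Attach person 1st person -t → bayyongungt.
Attach tense present -ash → bayyongungtash.
Attach aspect habitual -i → bayyongungtashi.
Attach evidentiality assumed -ng → bayyongungtashing.
Nasal assimilation: no change.
Apply epenthesis: bayyongungtashing → bayyongungatashing.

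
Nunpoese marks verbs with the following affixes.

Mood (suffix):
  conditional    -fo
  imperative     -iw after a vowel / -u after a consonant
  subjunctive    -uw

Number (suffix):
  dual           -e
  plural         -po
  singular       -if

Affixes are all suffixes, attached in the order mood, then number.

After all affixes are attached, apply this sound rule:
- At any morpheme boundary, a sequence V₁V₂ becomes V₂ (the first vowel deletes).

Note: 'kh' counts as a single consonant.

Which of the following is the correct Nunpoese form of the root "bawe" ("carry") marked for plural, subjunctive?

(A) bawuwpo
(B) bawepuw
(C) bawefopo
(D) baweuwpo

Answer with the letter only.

Attach mood subjunctive -uw → baweuw.
Attach number plural -po → baweuwpo.
Apply vowel deletion: baweuwpo → bawuwpo.
So the correct form is bawuwpo, option (A).
(C) bawefopo is wrong: it uses conditional instead of subjunctive for mood.
(D) baweuwpo is wrong: it fails to apply the sound rule(s).
(B) bawepuw is wrong: it has the affixes in the wrong order.

A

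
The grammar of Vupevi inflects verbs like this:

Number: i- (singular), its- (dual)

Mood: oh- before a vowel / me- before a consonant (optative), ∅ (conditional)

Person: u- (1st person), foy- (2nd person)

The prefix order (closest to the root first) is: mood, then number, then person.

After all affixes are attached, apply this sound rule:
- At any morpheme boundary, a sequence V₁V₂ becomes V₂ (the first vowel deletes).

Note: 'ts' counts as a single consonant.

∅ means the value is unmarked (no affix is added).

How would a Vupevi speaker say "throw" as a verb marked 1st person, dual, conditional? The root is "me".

itsme

mood = conditional: zero marking, form stays me.
Attach number dual its- → itsme.
Attach person 1st person u- → uitsme.
Apply vowel deletion: uitsme → itsme.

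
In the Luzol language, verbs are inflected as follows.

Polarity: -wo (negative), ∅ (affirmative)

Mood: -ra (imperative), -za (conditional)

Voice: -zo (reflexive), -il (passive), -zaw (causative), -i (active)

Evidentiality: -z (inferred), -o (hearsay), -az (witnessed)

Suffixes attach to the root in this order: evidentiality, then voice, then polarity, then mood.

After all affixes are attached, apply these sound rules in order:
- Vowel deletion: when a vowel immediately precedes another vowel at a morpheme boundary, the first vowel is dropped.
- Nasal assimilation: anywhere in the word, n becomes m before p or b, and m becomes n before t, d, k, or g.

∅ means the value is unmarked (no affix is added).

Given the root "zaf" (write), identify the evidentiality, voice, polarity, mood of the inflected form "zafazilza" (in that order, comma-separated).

witnessed, passive, affirmative, conditional

Segment: zaf-az-il-za.
evidentiality: -az → witnessed.
voice: -il → passive.
polarity: ∅ → affirmative.
mood: -za → conditional.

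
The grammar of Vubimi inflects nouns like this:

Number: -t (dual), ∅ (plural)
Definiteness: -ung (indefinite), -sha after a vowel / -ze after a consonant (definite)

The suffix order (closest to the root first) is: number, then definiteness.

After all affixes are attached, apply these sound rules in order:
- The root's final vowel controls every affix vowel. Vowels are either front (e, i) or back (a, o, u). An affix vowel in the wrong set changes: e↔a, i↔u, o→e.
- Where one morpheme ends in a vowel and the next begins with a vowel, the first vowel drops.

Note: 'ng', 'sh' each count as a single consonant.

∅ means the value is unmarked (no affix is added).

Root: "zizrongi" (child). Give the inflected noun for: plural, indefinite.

number = plural: zero marking, form stays zizrongi.
Attach definiteness indefinite -ung → zizrongiung.
Apply vowel harmony: zizrongiung → zizrongiing.
Apply vowel deletion: zizrongiing → zizronging.

zizronging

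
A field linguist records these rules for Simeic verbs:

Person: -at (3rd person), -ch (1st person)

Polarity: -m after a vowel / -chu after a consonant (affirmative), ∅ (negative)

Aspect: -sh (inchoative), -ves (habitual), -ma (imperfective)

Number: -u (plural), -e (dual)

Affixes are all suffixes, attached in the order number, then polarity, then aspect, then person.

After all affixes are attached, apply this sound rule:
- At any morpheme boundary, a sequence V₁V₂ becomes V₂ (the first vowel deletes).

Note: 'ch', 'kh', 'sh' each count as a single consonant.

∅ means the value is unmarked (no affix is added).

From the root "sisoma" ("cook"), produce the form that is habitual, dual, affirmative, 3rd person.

Attach number dual -e → sisomae.
Attach polarity affirmative -m (after vowel 'e') → sisomaem.
Attach aspect habitual -ves → sisomaemves.
Attach person 3rd person -at → sisomaemvesat.
Apply vowel deletion: sisomaemvesat → sisomemvesat.

sisomemvesat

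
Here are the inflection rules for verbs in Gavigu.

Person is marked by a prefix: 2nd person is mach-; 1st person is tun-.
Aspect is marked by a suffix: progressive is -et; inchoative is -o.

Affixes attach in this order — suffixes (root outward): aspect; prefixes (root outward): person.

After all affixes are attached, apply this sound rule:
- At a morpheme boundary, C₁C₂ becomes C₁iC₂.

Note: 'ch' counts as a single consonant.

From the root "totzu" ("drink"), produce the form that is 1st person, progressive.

tunitotzuet

Attach aspect progressive -et → totzuet.
Attach person 1st person tun- → tuntotzuet.
Apply epenthesis: tuntotzuet → tunitotzuet.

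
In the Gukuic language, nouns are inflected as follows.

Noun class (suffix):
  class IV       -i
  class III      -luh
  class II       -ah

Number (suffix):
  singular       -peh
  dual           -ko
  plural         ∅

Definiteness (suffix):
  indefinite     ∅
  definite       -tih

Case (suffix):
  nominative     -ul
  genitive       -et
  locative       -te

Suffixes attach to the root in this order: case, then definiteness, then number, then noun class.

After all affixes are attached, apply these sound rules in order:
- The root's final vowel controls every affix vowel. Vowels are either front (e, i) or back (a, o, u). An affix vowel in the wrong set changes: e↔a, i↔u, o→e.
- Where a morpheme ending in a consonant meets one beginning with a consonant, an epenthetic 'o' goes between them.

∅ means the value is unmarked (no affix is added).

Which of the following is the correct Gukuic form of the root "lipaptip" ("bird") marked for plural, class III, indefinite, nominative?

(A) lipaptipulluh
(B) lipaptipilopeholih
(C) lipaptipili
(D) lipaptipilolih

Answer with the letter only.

D

Attach case nominative -ul → lipaptipul.
definiteness = indefinite: zero marking, form stays lipaptipul.
number = plural: zero marking, form stays lipaptipul.
Attach noun class class III -luh → lipaptipulluh.
Apply vowel harmony: lipaptipulluh → lipaptipillih.
Apply epenthesis: lipaptipillih → lipaptipilolih.
So the correct form is lipaptipilolih, option (D).
(C) lipaptipili is wrong: it uses class IV instead of class III for noun class.
(A) lipaptipulluh is wrong: it fails to apply the sound rule(s).
(B) lipaptipilopeholih is wrong: it uses singular instead of plural for number.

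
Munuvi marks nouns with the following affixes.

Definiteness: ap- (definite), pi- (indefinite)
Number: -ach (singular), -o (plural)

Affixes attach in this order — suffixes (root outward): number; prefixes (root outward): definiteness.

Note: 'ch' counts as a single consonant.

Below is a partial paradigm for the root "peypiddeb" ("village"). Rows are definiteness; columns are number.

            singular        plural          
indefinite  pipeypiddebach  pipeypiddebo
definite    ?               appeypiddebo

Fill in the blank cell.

appeypiddebach

Attach number singular -ach → peypiddebach.
Attach definiteness definite ap- → appeypiddebach.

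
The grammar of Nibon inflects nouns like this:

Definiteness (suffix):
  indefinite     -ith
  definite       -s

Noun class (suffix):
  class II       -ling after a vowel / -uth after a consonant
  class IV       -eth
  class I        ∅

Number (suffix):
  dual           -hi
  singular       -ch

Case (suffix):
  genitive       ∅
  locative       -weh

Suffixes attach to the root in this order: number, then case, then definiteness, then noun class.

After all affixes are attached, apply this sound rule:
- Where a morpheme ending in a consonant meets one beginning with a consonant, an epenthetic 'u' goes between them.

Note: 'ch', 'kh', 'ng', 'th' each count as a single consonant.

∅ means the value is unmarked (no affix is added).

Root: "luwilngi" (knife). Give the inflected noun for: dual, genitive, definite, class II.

Attach number dual -hi → luwilngihi.
case = genitive: zero marking, form stays luwilngihi.
Attach definiteness definite -s → luwilngihis.
Attach noun class class II -uth (after consonant 's') → luwilngihisuth.
Epenthesis: no change.

luwilngihisuth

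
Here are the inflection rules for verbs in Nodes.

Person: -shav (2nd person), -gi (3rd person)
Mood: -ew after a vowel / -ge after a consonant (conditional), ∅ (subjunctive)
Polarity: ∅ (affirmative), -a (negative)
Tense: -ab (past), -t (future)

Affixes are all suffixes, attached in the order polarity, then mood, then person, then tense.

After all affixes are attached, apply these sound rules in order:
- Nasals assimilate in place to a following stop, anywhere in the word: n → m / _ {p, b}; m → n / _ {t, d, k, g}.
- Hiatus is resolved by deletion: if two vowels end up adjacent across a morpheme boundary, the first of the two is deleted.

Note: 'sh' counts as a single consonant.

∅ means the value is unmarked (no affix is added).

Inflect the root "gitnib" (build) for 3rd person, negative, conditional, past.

Attach polarity negative -a → gitniba.
Attach mood conditional -ew (after vowel 'a') → gitnibaew.
Attach person 3rd person -gi → gitnibaewgi.
Attach tense past -ab → gitnibaewgiab.
Nasal assimilation: no change.
Apply vowel deletion: gitnibaewgiab → gitnibewgab.

gitnibewgab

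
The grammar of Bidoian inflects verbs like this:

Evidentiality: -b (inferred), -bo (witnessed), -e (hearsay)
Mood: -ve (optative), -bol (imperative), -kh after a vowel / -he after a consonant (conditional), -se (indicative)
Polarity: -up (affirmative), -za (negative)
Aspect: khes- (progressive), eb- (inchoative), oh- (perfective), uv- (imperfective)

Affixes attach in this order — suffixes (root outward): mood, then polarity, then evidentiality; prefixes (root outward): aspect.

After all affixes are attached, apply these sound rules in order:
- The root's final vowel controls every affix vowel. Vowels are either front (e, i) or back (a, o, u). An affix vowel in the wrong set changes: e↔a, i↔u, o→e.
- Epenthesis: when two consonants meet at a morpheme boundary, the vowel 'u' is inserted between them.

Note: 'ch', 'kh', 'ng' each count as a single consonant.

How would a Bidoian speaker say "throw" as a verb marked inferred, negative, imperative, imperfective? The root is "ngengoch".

uvungengochuboluzab

Attach mood imperative -bol → ngengochbol.
Attach polarity negative -za → ngengochbolza.
Attach aspect imperfective uv- → uvngengochbolza.
Attach evidentiality inferred -b → uvngengochbolzab.
Vowel harmony: no change.
Apply epenthesis: uvngengochbolzab → uvungengochuboluzab.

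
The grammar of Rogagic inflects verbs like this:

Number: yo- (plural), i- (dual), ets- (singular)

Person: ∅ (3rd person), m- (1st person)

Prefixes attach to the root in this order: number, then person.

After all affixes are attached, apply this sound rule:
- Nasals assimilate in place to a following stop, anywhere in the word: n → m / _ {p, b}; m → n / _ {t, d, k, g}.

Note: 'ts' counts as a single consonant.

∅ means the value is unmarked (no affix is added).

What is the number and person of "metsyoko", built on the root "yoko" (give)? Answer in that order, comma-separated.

Segment: m-ets-yoko.
number: ets- → singular.
person: m- → 1st person.

singular, 1st person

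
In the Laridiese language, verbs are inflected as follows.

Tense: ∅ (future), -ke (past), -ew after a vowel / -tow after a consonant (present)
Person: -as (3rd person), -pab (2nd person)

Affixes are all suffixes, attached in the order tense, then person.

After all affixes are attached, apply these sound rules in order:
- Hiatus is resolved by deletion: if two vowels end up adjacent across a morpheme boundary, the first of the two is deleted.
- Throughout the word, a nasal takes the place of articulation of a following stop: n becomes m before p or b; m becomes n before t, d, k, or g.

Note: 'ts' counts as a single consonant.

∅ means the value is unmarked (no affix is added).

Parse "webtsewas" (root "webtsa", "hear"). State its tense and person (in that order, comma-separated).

present, 3rd person

Segment: webtsa-ew-as.
tense: -ew/tow → present.
person: -as → 3rd person.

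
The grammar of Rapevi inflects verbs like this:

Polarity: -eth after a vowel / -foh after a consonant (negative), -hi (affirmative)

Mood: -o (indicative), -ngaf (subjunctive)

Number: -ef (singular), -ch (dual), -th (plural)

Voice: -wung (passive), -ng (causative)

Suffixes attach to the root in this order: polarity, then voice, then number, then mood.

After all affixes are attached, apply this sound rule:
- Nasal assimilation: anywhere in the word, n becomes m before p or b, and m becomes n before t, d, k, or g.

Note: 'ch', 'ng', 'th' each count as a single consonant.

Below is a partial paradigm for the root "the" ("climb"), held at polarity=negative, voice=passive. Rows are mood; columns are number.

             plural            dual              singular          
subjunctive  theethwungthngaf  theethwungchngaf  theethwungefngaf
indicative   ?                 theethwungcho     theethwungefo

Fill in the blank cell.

Attach polarity negative -eth (after vowel 'e') → theeth.
Attach voice passive -wung → theethwung.
Attach number plural -th → theethwungth.
Attach mood indicative -o → theethwungtho.
Nasal assimilation: no change.

theethwungtho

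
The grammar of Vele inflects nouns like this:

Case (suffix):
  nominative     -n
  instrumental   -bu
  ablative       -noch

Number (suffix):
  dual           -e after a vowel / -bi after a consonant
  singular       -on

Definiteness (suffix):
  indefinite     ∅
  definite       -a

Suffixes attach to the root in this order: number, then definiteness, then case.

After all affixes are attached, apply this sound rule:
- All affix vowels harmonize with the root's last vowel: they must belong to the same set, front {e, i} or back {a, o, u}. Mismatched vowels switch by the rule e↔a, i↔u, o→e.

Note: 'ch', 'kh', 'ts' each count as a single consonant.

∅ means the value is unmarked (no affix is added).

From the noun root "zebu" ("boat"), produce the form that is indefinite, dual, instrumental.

Attach number dual -e (after vowel 'u') → zebue.
definiteness = indefinite: zero marking, form stays zebue.
Attach case instrumental -bu → zebuebu.
Apply vowel harmony: zebuebu → zebuabu.

zebuabu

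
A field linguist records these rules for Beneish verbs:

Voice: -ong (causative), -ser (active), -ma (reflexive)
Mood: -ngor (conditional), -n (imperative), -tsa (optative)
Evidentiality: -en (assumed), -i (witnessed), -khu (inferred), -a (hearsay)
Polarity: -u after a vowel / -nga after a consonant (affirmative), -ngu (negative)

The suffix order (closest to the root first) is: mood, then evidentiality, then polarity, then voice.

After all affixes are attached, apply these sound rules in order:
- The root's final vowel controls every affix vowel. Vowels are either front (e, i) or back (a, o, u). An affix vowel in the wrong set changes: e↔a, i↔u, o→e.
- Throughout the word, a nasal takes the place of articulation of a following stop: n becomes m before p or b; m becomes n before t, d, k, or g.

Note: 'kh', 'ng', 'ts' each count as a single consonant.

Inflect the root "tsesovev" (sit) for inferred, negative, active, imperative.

tsesovevnkhingiser

Attach mood imperative -n → tsesovevn.
Attach evidentiality inferred -khu → tsesovevnkhu.
Attach polarity negative -ngu → tsesovevnkhungu.
Attach voice active -ser → tsesovevnkhunguser.
Apply vowel harmony: tsesovevnkhunguser → tsesovevnkhingiser.
Nasal assimilation: no change.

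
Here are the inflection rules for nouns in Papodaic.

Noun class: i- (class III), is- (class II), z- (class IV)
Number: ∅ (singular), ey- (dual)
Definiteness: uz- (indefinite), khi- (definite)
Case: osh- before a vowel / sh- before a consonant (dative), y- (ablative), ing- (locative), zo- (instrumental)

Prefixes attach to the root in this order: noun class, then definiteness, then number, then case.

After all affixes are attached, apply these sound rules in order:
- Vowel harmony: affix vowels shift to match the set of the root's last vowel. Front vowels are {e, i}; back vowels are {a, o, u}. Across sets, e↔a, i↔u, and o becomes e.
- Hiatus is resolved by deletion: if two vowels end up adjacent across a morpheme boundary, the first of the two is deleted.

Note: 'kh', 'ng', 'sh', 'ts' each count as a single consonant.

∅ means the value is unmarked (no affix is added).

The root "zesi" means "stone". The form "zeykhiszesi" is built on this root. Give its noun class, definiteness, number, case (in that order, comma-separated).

class II, definite, dual, instrumental

Segment: zo-ey-khi-is-zesi.
noun class: is- → class II.
definiteness: khi- → definite.
number: ey- → dual.
case: zo- → instrumental.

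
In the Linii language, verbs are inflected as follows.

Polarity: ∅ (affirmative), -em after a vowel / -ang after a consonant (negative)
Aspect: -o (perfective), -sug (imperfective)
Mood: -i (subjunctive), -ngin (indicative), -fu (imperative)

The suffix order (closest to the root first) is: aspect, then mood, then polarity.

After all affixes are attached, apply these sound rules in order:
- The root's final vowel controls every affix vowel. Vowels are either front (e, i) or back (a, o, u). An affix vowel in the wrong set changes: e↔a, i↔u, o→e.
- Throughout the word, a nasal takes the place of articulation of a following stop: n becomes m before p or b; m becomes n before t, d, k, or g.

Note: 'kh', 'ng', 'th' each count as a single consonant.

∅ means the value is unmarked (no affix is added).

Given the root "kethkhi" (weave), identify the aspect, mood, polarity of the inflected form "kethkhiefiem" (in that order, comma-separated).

Segment: kethkhi-o-fu-em.
aspect: -o → perfective.
mood: -fu → imperative.
polarity: -em/ang → negative.

perfective, imperative, negative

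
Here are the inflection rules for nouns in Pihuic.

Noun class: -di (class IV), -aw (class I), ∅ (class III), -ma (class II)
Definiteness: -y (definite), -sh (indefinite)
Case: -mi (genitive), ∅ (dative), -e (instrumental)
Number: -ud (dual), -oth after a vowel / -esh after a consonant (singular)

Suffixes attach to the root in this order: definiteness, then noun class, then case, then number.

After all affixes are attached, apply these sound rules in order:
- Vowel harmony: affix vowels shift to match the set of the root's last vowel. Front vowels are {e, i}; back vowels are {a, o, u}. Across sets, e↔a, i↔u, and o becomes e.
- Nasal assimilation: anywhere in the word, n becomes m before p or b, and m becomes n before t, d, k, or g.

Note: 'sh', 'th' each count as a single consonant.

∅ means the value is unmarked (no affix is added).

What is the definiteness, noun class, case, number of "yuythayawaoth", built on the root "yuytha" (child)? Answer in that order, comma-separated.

Segment: yuytha-y-aw-e-oth.
definiteness: -y → definite.
noun class: -aw → class I.
case: -e → instrumental.
number: -oth/esh → singular.

definite, class I, instrumental, singular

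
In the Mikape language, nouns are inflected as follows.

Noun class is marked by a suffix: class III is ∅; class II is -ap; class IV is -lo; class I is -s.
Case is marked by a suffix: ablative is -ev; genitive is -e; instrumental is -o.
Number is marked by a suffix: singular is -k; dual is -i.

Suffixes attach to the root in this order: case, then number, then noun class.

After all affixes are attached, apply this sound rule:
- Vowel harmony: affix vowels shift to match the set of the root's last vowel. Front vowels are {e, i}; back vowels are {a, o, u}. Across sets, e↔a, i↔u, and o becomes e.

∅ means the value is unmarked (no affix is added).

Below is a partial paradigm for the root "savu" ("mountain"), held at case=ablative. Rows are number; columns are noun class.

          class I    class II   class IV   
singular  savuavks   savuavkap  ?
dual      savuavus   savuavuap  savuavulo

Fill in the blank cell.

Attach case ablative -ev → savuev.
Attach number singular -k → savuevk.
Attach noun class class IV -lo → savuevklo.
Apply vowel harmony: savuevklo → savuavklo.

savuavklo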